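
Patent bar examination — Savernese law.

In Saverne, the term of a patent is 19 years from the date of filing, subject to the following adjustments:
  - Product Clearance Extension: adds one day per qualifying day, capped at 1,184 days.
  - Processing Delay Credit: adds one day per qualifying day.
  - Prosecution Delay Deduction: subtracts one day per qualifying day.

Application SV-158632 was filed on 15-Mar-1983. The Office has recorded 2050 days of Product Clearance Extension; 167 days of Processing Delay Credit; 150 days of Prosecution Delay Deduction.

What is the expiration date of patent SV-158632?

Base term: filing date + 19 years → 15 March 2002.
Product Clearance Extension: 2050 days claimed exceeds the 1184-day cap, so +1184 days → 11 June 2005.
Processing Delay Credit: +167 days → 25 November 2005.
Prosecution Delay Deduction: −150 days → 28 June 2005.

2005-06-28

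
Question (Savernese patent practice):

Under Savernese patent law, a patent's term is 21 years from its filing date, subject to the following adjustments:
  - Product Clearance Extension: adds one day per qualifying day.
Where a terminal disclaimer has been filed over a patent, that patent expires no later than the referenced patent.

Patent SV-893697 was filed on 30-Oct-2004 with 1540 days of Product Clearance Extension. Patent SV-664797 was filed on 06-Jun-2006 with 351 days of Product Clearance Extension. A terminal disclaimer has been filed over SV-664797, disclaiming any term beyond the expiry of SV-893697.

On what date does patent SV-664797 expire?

May 22, 2028

Natural term of SV-664797:
  Base: filing + 21 years → 6 June 2027.
  Product Clearance Extension: +351 days → 22 May 2028.
Expiry of referenced patent SV-893697:
  Base: filing + 21 years → 30 October 2025.
  Product Clearance Extension: +1540 days → 17 January 2030.
Terminal disclaimer: SV-664797 expires on the earlier of 22 May 2028 and 17 January 2030.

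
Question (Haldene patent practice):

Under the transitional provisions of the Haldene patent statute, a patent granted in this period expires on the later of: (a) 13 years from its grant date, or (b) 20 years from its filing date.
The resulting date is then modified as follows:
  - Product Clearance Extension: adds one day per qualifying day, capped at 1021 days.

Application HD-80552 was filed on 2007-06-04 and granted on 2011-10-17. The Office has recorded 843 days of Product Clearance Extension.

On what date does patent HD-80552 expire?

(a) grant + 13 years → 17 October 2024.
(b) filing + 20 years → 4 June 2027.
Later of the two: 4 June 2027.
Product Clearance Extension: 843 days (within the 1021-day cap) → +843 days → 24 September 2029.

2029-09-24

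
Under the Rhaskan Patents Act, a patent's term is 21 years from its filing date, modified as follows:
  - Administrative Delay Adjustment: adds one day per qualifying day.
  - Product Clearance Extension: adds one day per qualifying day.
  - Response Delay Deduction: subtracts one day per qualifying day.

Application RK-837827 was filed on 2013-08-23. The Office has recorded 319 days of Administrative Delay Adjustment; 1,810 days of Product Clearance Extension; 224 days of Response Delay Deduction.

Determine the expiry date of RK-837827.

November 10, 2039

Base term: filing date + 21 years → 23 August 2034.
Administrative Delay Adjustment: +319 days → 8 July 2035.
Product Clearance Extension: +1810 days → 21 June 2040.
Response Delay Deduction: −224 days → 10 November 2039.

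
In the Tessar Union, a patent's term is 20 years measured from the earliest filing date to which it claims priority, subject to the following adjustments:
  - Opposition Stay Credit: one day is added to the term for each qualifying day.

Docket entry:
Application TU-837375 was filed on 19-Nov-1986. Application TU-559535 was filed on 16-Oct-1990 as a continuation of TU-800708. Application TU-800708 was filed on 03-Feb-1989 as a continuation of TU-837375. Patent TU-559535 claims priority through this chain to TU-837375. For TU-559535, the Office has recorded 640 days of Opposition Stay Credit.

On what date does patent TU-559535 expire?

August 20, 2008

Earliest priority filing: 19 November 1986.
Base term: 19 November 1986 + 20 years → 19 November 2006.
Opposition Stay Credit: +640 days → 20 August 2008.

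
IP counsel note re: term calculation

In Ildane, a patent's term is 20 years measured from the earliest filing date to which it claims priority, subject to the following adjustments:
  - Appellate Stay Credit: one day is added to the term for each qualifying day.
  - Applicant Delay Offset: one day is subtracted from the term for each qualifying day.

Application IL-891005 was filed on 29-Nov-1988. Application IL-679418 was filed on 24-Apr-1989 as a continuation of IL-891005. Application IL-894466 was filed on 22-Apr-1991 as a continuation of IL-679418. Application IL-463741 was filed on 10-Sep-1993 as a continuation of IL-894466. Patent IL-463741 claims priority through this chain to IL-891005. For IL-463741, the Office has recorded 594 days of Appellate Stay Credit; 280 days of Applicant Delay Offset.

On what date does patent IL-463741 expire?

Earliest priority filing: 29 November 1988.
Base term: 29 November 1988 + 20 years → 29 November 2008.
Appellate Stay Credit: +594 days → 16 July 2010.
Applicant Delay Offset: −280 days → 9 October 2009.

2009-10-09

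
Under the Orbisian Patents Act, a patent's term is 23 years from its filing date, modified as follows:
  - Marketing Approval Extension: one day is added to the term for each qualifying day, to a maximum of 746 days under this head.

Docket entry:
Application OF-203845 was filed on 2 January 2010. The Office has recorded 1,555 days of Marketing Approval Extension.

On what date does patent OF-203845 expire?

Base term: filing date + 23 years → 2 January 2033.
Marketing Approval Extension: 1555 days claimed exceeds the 746-day cap, so +746 days → 18 January 2035.

January 18, 2035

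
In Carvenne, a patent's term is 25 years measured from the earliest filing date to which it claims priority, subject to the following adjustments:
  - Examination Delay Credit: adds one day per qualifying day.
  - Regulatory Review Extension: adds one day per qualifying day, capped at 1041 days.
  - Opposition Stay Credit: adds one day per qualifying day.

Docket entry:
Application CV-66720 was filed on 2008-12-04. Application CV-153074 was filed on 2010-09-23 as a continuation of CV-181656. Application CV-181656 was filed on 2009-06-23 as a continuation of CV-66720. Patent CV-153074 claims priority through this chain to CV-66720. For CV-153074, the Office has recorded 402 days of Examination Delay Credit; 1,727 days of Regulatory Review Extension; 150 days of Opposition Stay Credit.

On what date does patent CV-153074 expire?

April 15, 2038

Earliest priority filing: 4 December 2008.
Base term: 4 December 2008 + 25 years → 4 December 2033.
Examination Delay Credit: +402 days → 10 January 2035.
Regulatory Review Extension: 1727 days claimed exceeds the 1041-day cap, so +1041 days → 16 November 2037.
Opposition Stay Credit: +150 days → 15 April 2038.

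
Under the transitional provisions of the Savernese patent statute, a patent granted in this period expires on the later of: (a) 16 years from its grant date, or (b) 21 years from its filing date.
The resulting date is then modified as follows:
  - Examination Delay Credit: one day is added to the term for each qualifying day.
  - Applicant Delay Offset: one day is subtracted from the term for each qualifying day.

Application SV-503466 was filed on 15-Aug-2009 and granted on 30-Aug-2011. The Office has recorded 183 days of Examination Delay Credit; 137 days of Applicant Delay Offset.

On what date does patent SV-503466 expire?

2030-09-30

(a) grant + 16 years → 30 August 2027.
(b) filing + 21 years → 15 August 2030.
Later of the two: 15 August 2030.
Examination Delay Credit: +183 days → 14 February 2031.
Applicant Delay Offset: −137 days → 30 September 2030.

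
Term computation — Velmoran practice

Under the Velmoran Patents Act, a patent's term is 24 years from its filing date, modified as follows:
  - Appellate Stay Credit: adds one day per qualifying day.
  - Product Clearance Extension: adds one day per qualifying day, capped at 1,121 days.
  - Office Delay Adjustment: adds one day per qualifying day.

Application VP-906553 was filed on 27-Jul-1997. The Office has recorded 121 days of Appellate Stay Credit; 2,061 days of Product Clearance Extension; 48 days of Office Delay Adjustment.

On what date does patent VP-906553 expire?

Base term: filing date + 24 years → 27 July 2021.
Appellate Stay Credit: +121 days → 25 November 2021.
Product Clearance Extension: 2061 days claimed exceeds the 1121-day cap, so +1121 days → 20 December 2024.
Office Delay Adjustment: +48 days → 6 February 2025.

2025-02-06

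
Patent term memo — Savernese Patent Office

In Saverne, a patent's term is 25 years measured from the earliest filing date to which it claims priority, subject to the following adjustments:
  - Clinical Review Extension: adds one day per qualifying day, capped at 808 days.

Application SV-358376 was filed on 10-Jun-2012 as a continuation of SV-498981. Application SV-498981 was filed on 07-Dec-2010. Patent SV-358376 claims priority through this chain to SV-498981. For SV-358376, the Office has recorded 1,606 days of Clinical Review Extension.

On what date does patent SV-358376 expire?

February 22, 2038

Earliest priority filing: 7 December 2010.
Base term: 7 December 2010 + 25 years → 7 December 2035.
Clinical Review Extension: 1606 days claimed exceeds the 808-day cap, so +808 days → 22 February 2038.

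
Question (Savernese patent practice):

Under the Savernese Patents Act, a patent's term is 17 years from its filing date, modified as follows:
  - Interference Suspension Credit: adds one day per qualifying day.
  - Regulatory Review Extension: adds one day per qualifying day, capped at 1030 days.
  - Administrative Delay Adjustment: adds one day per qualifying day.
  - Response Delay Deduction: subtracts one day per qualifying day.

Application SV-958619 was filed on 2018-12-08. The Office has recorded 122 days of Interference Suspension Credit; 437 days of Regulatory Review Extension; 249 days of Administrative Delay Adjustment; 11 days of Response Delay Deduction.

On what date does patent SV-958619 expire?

Base term: filing date + 17 years → 8 December 2035.
Interference Suspension Credit: +122 days → 8 April 2036.
Regulatory Review Extension: 437 days (within the 1030-day cap) → +437 days → 19 June 2037.
Administrative Delay Adjustment: +249 days → 23 February 2038.
Response Delay Deduction: −11 days → 12 February 2038.

2038-02-12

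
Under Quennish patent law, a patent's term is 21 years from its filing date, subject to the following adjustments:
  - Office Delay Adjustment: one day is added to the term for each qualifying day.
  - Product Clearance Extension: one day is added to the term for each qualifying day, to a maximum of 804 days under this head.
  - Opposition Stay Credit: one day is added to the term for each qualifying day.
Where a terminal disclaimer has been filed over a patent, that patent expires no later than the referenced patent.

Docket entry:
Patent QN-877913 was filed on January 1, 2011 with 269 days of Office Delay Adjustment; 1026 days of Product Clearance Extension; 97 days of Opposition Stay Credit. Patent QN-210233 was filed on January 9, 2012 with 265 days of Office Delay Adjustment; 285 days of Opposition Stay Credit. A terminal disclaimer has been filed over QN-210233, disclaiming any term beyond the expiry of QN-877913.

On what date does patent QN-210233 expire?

Natural term of QN-210233:
  Base: filing + 21 years → 9 January 2033.
  Office Delay Adjustment: +265 days → 1 October 2033.
  Opposition Stay Credit: +285 days → 13 July 2034.
Expiry of referenced patent QN-877913:
  Base: filing + 21 years → 1 January 2032.
  Office Delay Adjustment: +269 days → 26 September 2032.
  Product Clearance Extension: 1026 days claimed exceeds the 804-day cap, so +804 days → 9 December 2034.
  Opposition Stay Credit: +97 days → 16 March 2035.
Terminal disclaimer: QN-210233 expires on the earlier of 13 July 2034 and 16 March 2035.

2034-07-13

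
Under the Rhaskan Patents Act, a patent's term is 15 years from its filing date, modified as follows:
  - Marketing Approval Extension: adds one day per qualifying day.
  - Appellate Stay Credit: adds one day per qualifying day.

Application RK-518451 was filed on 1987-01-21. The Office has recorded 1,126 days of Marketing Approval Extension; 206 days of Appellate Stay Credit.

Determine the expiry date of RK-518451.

2005-09-14

Base term: filing date + 15 years → 21 January 2002.
Marketing Approval Extension: +1126 days → 20 February 2005.
Appellate Stay Credit: +206 days → 14 September 2005.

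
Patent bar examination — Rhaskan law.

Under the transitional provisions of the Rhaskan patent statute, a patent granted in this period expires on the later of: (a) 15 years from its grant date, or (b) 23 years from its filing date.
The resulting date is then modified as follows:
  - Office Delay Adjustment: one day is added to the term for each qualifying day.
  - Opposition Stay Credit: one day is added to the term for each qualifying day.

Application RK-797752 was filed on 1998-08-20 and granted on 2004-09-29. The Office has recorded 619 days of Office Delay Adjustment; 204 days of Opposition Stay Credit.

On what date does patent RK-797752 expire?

(a) grant + 15 years → 29 September 2019.
(b) filing + 23 years → 20 August 2021.
Later of the two: 20 August 2021.
Office Delay Adjustment: +619 days → 1 May 2023.
Opposition Stay Credit: +204 days → 21 November 2023.

2023-11-21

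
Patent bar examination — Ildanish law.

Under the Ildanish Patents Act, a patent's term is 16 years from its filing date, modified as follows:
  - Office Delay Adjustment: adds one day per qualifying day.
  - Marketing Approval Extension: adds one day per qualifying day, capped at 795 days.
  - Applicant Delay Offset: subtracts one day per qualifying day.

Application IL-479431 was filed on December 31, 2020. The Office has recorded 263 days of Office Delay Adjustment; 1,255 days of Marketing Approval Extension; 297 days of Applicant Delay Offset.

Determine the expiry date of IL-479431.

Base term: filing date + 16 years → 31 December 2036.
Office Delay Adjustment: +263 days → 20 September 2037.
Marketing Approval Extension: 1255 days claimed exceeds the 795-day cap, so +795 days → 24 November 2039.
Applicant Delay Offset: −297 days → 31 January 2039.

2039-01-31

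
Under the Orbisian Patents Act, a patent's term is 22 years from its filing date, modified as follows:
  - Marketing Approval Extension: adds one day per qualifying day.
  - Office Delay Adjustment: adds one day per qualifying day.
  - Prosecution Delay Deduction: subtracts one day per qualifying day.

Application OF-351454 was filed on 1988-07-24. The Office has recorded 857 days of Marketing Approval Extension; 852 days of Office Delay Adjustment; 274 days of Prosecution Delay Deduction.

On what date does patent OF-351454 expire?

2014-06-28

Base term: filing date + 22 years → 24 July 2010.
Marketing Approval Extension: +857 days → 27 November 2012.
Office Delay Adjustment: +852 days → 29 March 2015.
Prosecution Delay Deduction: −274 days → 28 June 2014.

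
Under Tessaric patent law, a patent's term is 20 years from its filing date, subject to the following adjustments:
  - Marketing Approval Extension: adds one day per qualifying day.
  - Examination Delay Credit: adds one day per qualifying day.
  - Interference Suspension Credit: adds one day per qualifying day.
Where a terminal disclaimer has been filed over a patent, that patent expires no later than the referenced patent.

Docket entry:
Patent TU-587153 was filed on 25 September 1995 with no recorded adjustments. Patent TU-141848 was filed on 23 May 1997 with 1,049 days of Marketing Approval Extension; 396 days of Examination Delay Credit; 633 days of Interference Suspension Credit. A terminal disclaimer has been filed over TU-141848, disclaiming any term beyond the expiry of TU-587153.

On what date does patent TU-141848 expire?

September 25, 2015

Natural term of TU-141848:
  Base: filing + 20 years → 23 May 2017.
  Marketing Approval Extension: +1049 days → 6 April 2020.
  Examination Delay Credit: +396 days → 7 May 2021.
  Interference Suspension Credit: +633 days → 30 January 2023.
Expiry of referenced patent TU-587153:
  Base: filing + 20 years → 25 September 2015.
Terminal disclaimer: TU-141848 expires on the earlier of 30 January 2023 and 25 September 2015.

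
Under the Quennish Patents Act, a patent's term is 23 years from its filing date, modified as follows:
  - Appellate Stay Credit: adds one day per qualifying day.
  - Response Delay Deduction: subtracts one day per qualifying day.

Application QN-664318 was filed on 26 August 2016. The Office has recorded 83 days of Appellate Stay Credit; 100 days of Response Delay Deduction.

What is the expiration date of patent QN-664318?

Base term: filing date + 23 years → 26 August 2039.
Appellate Stay Credit: +83 days → 17 November 2039.
Response Delay Deduction: −100 days → 9 August 2039.

August 9, 2039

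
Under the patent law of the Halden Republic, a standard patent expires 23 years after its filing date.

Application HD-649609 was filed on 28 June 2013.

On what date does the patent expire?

June 28, 2036

Filing date + 23 years → 28 June 2036.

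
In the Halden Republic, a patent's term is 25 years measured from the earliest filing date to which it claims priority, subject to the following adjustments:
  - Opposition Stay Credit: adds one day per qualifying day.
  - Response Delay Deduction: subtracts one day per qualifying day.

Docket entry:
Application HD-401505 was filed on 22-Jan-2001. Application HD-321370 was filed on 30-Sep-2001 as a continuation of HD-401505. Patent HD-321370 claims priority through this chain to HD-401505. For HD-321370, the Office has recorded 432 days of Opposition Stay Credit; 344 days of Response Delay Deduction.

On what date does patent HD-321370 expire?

Earliest priority filing: 22 January 2001.
Base term: 22 January 2001 + 25 years → 22 January 2026.
Opposition Stay Credit: +432 days → 30 March 2027.
Response Delay Deduction: −344 days → 20 April 2026.

2026-04-20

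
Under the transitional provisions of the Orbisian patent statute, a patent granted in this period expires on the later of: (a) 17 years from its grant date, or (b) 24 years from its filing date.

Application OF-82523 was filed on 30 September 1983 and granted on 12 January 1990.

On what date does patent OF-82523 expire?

September 30, 2007

(a) grant + 17 years → 12 January 2007.
(b) filing + 24 years → 30 September 2007.
Later of the two: 30 September 2007.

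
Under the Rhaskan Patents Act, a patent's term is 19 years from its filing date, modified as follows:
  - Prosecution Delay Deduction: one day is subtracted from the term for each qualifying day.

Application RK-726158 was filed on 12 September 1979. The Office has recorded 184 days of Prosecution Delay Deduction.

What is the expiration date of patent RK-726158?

March 12, 1998

Base term: filing date + 19 years → 12 September 1998.
Prosecution Delay Deduction: −184 days → 12 March 1998.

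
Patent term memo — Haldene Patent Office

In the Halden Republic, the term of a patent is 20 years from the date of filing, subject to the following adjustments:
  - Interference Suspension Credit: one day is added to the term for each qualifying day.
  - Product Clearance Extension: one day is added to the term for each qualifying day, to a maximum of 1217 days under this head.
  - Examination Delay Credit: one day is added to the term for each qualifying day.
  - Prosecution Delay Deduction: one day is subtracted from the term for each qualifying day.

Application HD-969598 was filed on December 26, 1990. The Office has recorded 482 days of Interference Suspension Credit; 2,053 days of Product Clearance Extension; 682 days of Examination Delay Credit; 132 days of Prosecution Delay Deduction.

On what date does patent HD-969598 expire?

Base term: filing date + 20 years → 26 December 2010.
Interference Suspension Credit: +482 days → 21 April 2012.
Product Clearance Extension: 2053 days claimed exceeds the 1217-day cap, so +1217 days → 21 August 2015.
Examination Delay Credit: +682 days → 3 July 2017.
Prosecution Delay Deduction: −132 days → 21 February 2017.

February 21, 2017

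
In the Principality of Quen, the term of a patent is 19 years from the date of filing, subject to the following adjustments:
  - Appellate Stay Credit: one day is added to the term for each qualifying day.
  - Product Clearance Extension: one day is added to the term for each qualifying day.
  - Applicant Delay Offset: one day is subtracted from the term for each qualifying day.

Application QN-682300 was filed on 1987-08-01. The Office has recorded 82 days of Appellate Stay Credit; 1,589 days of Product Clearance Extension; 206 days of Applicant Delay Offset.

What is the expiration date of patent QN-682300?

Base term: filing date + 19 years → 1 August 2006.
Appellate Stay Credit: +82 days → 22 October 2006.
Product Clearance Extension: +1589 days → 27 February 2011.
Applicant Delay Offset: −206 days → 5 August 2010.

August 5, 2010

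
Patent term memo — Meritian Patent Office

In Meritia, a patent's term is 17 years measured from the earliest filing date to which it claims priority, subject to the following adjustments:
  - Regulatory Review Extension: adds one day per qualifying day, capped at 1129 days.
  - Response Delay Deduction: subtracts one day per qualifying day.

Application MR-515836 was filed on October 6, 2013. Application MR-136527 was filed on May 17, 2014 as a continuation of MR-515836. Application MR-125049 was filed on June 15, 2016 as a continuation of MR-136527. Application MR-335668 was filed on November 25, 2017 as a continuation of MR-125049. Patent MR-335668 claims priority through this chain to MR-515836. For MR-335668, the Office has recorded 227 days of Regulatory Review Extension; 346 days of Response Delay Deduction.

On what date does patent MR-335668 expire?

June 9, 2030

Earliest priority filing: 6 October 2013.
Base term: 6 October 2013 + 17 years → 6 October 2030.
Regulatory Review Extension: 227 days (within the 1129-day cap) → +227 days → 21 May 2031.
Response Delay Deduction: −346 days → 9 June 2030.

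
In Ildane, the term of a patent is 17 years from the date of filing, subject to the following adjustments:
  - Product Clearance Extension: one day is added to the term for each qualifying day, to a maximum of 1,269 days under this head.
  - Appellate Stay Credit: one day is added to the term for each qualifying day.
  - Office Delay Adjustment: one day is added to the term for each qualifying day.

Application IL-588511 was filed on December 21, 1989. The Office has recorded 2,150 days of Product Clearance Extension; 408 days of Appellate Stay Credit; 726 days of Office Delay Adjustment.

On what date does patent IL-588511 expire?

2013-07-20

Base term: filing date + 17 years → 21 December 2006.
Product Clearance Extension: 2150 days claimed exceeds the 1269-day cap, so +1269 days → 12 June 2010.
Appellate Stay Credit: +408 days → 25 July 2011.
Office Delay Adjustment: +726 days → 20 July 2013.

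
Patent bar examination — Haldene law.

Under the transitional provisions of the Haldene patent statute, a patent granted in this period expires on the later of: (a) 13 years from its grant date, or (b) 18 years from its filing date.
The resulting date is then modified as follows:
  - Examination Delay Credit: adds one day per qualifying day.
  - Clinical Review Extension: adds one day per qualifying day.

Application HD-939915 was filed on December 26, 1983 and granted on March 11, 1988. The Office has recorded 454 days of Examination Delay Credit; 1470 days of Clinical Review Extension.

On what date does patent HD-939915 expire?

April 3, 2007

(a) grant + 13 years → 11 March 2001.
(b) filing + 18 years → 26 December 2001.
Later of the two: 26 December 2001.
Examination Delay Credit: +454 days → 25 March 2003.
Clinical Review Extension: +1470 days → 3 April 2007.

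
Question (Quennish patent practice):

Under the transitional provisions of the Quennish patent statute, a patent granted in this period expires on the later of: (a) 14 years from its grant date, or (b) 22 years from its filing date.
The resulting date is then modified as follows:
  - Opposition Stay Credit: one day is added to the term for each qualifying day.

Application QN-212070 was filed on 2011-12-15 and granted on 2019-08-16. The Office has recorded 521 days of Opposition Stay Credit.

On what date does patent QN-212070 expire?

(a) grant + 14 years → 16 August 2033.
(b) filing + 22 years → 15 December 2033.
Later of the two: 15 December 2033.
Opposition Stay Credit: +521 days → 20 May 2035.

May 20, 2035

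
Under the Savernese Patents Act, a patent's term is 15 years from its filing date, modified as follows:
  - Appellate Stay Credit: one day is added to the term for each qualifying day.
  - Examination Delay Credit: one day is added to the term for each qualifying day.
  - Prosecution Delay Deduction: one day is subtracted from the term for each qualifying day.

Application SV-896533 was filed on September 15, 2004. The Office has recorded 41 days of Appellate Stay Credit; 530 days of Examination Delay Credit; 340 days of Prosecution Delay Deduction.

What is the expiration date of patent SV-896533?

May 3, 2020

Base term: filing date + 15 years → 15 September 2019.
Appellate Stay Credit: +41 days → 26 October 2019.
Examination Delay Credit: +530 days → 8 April 2021.
Prosecution Delay Deduction: −340 days → 3 May 2020.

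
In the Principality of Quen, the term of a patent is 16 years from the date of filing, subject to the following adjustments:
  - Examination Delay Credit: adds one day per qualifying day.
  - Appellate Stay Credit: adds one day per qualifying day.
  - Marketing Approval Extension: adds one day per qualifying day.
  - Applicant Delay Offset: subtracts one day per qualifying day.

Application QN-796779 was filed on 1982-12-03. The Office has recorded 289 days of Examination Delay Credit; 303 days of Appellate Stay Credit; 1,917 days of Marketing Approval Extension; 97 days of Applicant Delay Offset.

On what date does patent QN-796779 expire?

Base term: filing date + 16 years → 3 December 1998.
Examination Delay Credit: +289 days → 18 September 1999.
Appellate Stay Credit: +303 days → 17 July 2000.
Marketing Approval Extension: +1917 days → 16 October 2005.
Applicant Delay Offset: −97 days → 11 July 2005.

July 11, 2005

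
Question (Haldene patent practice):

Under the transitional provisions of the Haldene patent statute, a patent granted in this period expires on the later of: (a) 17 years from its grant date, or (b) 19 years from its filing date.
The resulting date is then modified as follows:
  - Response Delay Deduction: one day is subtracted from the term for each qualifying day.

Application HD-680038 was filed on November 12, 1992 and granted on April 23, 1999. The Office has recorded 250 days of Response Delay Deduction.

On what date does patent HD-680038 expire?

2015-08-17

(a) grant + 17 years → 23 April 2016.
(b) filing + 19 years → 12 November 2011.
Later of the two: 23 April 2016.
Response Delay Deduction: −250 days → 17 August 2015.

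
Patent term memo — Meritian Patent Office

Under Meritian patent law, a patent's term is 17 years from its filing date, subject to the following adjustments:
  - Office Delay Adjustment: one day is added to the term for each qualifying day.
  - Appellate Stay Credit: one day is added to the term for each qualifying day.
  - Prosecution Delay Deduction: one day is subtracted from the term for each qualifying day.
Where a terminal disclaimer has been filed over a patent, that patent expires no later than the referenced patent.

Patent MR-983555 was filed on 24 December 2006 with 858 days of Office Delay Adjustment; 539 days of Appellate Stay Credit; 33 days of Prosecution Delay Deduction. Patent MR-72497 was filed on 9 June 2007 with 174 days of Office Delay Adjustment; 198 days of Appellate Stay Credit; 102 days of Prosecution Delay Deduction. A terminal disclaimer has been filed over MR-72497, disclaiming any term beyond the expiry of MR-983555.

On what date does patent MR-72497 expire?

2025-03-06

Natural term of MR-72497:
  Base: filing + 17 years → 9 June 2024.
  Office Delay Adjustment: +174 days → 30 November 2024.
  Appellate Stay Credit: +198 days → 16 June 2025.
  Prosecution Delay Deduction: −102 days → 6 March 2025.
Expiry of referenced patent MR-983555:
  Base: filing + 17 years → 24 December 2023.
  Office Delay Adjustment: +858 days → 30 April 2026.
  Appellate Stay Credit: +539 days → 21 October 2027.
  Prosecution Delay Deduction: −33 days → 18 September 2027.
Terminal disclaimer: MR-72497 expires on the earlier of 6 March 2025 and 18 September 2027.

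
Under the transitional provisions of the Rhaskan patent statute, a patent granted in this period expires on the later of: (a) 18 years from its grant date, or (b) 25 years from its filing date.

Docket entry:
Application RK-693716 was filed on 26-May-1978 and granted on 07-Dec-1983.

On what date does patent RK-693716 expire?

(a) grant + 18 years → 7 December 2001.
(b) filing + 25 years → 26 May 2003.
Later of the two: 26 May 2003.

May 26, 2003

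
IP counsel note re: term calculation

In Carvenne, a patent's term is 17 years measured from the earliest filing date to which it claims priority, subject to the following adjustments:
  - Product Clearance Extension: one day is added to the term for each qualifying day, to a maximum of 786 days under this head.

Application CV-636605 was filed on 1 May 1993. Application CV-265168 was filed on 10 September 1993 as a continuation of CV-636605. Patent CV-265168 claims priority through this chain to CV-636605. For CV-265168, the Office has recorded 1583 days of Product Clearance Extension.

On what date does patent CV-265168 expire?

Earliest priority filing: 1 May 1993.
Base term: 1 May 1993 + 17 years → 1 May 2010.
Product Clearance Extension: 1583 days claimed exceeds the 786-day cap, so +786 days → 25 June 2012.

June 25, 2012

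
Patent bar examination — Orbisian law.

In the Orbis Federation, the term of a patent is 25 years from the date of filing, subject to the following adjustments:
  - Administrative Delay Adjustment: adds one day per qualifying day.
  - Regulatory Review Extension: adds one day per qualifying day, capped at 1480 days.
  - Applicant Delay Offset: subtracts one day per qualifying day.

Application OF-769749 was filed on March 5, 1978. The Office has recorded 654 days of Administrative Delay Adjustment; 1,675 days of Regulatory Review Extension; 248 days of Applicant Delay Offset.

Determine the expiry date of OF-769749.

May 3, 2008

Base term: filing date + 25 years → 5 March 2003.
Administrative Delay Adjustment: +654 days → 18 December 2004.
Regulatory Review Extension: 1675 days claimed exceeds the 1480-day cap, so +1480 days → 6 January 2009.
Applicant Delay Offset: −248 days → 3 May 2008.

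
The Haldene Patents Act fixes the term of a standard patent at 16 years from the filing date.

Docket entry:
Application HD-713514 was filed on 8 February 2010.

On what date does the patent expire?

Filing date + 16 years → 8 February 2026.

2026-02-08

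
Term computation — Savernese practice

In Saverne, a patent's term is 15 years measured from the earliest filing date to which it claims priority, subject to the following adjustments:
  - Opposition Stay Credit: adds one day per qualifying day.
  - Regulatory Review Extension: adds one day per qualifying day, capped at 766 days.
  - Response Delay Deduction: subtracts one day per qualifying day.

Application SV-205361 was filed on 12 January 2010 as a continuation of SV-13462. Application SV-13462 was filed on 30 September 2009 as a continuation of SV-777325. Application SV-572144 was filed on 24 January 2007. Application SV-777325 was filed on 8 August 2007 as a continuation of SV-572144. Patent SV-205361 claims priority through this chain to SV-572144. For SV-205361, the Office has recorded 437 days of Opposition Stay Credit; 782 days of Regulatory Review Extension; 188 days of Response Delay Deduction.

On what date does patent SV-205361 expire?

2024-11-04

Earliest priority filing: 24 January 2007.
Base term: 24 January 2007 + 15 years → 24 January 2022.
Opposition Stay Credit: +437 days → 6 April 2023.
Regulatory Review Extension: 782 days claimed exceeds the 766-day cap, so +766 days → 11 May 2025.
Response Delay Deduction: −188 days → 4 November 2024.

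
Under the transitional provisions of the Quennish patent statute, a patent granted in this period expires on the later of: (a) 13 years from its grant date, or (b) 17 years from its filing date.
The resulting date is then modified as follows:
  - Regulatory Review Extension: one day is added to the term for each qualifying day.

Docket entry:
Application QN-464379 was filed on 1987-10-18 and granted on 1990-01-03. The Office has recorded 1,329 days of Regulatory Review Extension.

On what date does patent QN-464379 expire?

2008-06-08

(a) grant + 13 years → 3 January 2003.
(b) filing + 17 years → 18 October 2004.
Later of the two: 18 October 2004.
Regulatory Review Extension: +1329 days → 8 June 2008.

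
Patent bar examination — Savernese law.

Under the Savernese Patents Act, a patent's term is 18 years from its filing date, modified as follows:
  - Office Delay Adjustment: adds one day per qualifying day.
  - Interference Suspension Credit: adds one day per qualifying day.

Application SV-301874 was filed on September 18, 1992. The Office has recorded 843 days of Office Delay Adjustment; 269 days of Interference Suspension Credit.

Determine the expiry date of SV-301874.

Base term: filing date + 18 years → 18 September 2010.
Office Delay Adjustment: +843 days → 8 January 2013.
Interference Suspension Credit: +269 days → 4 October 2013.

2013-10-04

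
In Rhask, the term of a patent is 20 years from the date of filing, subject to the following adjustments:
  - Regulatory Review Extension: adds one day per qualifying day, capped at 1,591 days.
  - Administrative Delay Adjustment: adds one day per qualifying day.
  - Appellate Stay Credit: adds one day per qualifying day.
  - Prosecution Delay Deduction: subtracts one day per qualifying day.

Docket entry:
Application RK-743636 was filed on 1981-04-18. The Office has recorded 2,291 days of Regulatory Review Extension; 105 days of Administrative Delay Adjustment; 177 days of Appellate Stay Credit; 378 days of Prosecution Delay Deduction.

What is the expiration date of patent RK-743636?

Base term: filing date + 20 years → 18 April 2001.
Regulatory Review Extension: 2291 days claimed exceeds the 1591-day cap, so +1591 days → 26 August 2005.
Administrative Delay Adjustment: +105 days → 9 December 2005.
Appellate Stay Credit: +177 days → 4 June 2006.
Prosecution Delay Deduction: −378 days → 22 May 2005.

May 22, 2005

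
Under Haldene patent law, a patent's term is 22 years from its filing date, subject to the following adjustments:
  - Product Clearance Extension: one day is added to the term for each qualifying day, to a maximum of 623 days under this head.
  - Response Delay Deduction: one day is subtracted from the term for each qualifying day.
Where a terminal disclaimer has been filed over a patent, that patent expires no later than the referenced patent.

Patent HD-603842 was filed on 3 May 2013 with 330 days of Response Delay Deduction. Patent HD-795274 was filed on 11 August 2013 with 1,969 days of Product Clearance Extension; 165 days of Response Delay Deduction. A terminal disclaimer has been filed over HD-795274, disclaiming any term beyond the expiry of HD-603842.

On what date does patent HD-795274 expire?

June 7, 2034

Natural term of HD-795274:
  Base: filing + 22 years → 11 August 2035.
  Product Clearance Extension: 1969 days claimed exceeds the 623-day cap, so +623 days → 25 April 2037.
  Response Delay Deduction: −165 days → 11 November 2036.
Expiry of referenced patent HD-603842:
  Base: filing + 22 years → 3 May 2035.
  Response Delay Deduction: −330 days → 7 June 2034.
Terminal disclaimer: HD-795274 expires on the earlier of 11 November 2036 and 7 June 2034.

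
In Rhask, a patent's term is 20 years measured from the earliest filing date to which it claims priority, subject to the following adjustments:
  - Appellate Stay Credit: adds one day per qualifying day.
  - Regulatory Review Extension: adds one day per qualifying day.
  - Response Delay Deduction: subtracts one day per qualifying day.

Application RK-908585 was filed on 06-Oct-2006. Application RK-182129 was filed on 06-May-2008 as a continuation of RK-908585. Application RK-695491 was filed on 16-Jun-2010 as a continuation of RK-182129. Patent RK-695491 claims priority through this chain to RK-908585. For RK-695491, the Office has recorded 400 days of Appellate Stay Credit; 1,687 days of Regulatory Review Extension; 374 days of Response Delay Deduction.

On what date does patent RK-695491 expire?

Earliest priority filing: 6 October 2006.
Base term: 6 October 2006 + 20 years → 6 October 2026.
Appellate Stay Credit: +400 days → 10 November 2027.
Regulatory Review Extension: +1687 days → 23 June 2032.
Response Delay Deduction: −374 days → 15 June 2031.

June 15, 2031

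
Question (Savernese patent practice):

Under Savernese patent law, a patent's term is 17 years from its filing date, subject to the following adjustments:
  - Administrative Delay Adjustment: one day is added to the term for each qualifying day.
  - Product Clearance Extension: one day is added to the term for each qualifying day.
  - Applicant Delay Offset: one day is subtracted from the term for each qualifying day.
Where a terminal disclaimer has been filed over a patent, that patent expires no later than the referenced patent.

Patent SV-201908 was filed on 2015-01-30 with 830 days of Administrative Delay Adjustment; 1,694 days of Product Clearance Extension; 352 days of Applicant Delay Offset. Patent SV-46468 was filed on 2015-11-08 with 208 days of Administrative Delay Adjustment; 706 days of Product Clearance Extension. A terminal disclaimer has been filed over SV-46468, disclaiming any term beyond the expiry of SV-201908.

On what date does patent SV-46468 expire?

Natural term of SV-46468:
  Base: filing + 17 years → 8 November 2032.
  Administrative Delay Adjustment: +208 days → 4 June 2033.
  Product Clearance Extension: +706 days → 11 May 2035.
Expiry of referenced patent SV-201908:
  Base: filing + 17 years → 30 January 2032.
  Administrative Delay Adjustment: +830 days → 9 May 2034.
  Product Clearance Extension: +1694 days → 28 December 2038.
  Applicant Delay Offset: −352 days → 10 January 2038.
Terminal disclaimer: SV-46468 expires on the earlier of 11 May 2035 and 10 January 2038.

2035-05-11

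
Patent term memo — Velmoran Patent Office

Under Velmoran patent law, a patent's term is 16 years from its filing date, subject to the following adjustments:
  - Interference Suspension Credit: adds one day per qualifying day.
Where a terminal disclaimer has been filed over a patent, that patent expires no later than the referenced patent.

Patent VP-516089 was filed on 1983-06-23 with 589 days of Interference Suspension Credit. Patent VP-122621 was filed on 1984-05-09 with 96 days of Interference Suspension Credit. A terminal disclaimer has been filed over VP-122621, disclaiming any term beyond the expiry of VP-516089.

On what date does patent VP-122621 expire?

2000-08-13

Natural term of VP-122621:
  Base: filing + 16 years → 9 May 2000.
  Interference Suspension Credit: +96 days → 13 August 2000.
Expiry of referenced patent VP-516089:
  Base: filing + 16 years → 23 June 1999.
  Interference Suspension Credit: +589 days → 1 February 2001.
Terminal disclaimer: VP-122621 expires on the earlier of 13 August 2000 and 1 February 2001.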